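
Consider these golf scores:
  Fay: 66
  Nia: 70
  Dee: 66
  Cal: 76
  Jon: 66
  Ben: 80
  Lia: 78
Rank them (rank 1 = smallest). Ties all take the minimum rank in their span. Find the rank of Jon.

Sorted (ascending): 66, 66, 66, 70, 76, 78, 80
The 3 values of 66 occupy positions 1–3 → each gets rank 1.
Jon has value 66 → rank 1.

1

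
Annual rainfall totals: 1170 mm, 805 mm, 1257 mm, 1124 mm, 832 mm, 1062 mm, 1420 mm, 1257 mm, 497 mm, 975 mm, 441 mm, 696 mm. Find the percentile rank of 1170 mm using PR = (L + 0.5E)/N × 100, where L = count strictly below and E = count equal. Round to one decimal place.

70.8

N = 12.
Strictly below 1170: 8. Equal to 1170: 1.
PR = (8 + 0.5·1)/12 × 100 = 70.8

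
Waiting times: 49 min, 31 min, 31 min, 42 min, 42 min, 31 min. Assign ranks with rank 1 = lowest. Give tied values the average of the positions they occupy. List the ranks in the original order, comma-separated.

6, 2, 2, 4.5, 4.5, 2

Sorted (ascending): 31, 31, 31, 42, 42, 49
The 3 values of 31 occupy positions 1–3 → average rank 2.
The 2 values of 42 occupy positions 4–5 → average rank (4+5)/2 = 4.5.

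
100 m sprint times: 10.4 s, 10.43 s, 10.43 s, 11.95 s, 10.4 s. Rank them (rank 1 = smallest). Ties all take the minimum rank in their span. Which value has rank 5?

11.95

Sorted (ascending): 10.4, 10.4, 10.43, 10.43, 11.95
The 2 values of 10.4 occupy positions 1–2 → each gets rank 1.
The 2 values of 10.43 occupy positions 3–4 → each gets rank 3.
Rank 5 → value 11.95.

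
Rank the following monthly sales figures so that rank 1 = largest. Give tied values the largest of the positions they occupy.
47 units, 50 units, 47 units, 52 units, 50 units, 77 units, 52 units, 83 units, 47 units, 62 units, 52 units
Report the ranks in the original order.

11, 8, 11, 6, 8, 2, 6, 1, 11, 3, 6

Sorted (descending): 83, 77, 62, 52, 52, 52, 50, 50, 47, 47, 47
The 3 values of 52 occupy positions 4–6 → each gets rank 6.
The 2 values of 50 occupy positions 7–8 → each gets rank 8.
The 3 values of 47 occupy positions 9–11 → each gets rank 11.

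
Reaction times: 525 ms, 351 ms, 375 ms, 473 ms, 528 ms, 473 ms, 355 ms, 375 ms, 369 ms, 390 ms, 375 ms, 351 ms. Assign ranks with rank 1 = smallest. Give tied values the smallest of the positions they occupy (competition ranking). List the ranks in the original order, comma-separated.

Sorted (ascending): 351, 351, 355, 369, 375, 375, 375, 390, 473, 473, 525, 528
The 2 values of 351 occupy positions 1–2 → each gets rank 1.
The 3 values of 375 occupy positions 5–7 → each gets rank 5.
The 2 values of 473 occupy positions 9–10 → each gets rank 9.

11, 1, 5, 9, 12, 9, 3, 5, 4, 8, 5, 1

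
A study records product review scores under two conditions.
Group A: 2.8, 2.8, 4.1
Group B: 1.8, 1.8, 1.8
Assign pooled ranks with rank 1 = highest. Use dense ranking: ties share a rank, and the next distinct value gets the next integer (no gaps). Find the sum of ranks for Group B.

9

Sorted (descending): 4.1, 2.8, 2.8, 1.8, 1.8, 1.8
The 2 values of 2.8 share dense rank 2.
The 3 values of 1.8 share dense rank 3.
Remaining distinct values take the next consecutive integers.
Group B values → pooled ranks: 1.8→3, 1.8→3, 1.8→3
Rank sum = 3 + 3 + 3 = 9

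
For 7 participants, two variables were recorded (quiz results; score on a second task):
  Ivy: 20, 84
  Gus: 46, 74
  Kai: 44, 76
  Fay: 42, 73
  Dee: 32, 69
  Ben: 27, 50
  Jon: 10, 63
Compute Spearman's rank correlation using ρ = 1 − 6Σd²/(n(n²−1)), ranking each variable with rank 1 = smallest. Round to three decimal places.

Ranks of variable 1: 2, 7, 6, 5, 4, 3, 1
Ranks of variable 2: 7, 5, 6, 4, 3, 1, 2
d = r₁ − r₂: -5, 2, 0, 1, 1, 2, -1
d²: 25, 4, 0, 1, 1, 4, 1; Σd² = 36
ρ = 1 − 6·36/(7·48) = 1 − 216/336 = 0.357

0.357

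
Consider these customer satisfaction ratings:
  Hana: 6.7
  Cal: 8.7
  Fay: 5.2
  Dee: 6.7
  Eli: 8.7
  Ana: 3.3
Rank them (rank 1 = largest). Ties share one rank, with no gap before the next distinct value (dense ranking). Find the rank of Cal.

1

Sorted (descending): 8.7, 8.7, 6.7, 6.7, 5.2, 3.3
The 2 values of 8.7 share dense rank 1.
The 2 values of 6.7 share dense rank 2.
Remaining distinct values take the next consecutive integers.
Cal has value 8.7 → rank 1.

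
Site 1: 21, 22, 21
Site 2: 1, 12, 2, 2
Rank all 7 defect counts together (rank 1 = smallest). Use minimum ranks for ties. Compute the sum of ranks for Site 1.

Sorted (ascending): 1, 2, 2, 12, 21, 21, 22
The 2 values of 2 occupy positions 2–3 → each gets rank 2.
The 2 values of 21 occupy positions 5–6 → each gets rank 5.
Site 1 values → pooled ranks: 21→5, 22→7, 21→5
Rank sum = 5 + 7 + 5 = 17

17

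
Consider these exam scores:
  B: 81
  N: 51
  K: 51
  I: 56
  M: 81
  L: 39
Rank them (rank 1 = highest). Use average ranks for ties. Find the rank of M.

1.5

Sorted (descending): 81, 81, 56, 51, 51, 39
The 2 values of 81 occupy positions 1–2 → average rank (1+2)/2 = 1.5.
The 2 values of 51 occupy positions 4–5 → average rank (4+5)/2 = 4.5.
M has value 81 → rank 1.5.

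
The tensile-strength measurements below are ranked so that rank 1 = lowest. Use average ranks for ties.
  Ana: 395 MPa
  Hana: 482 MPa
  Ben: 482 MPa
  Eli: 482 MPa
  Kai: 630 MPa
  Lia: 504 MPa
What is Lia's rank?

Sorted (ascending): 395, 482, 482, 482, 504, 630
The 3 values of 482 occupy positions 2–4 → average rank 3.
Lia has value 504 MPa → rank 5.

5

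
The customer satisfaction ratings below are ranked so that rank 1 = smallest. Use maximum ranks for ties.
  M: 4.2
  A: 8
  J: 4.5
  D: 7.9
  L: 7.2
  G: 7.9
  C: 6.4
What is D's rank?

6

Sorted (ascending): 4.2, 4.5, 6.4, 7.2, 7.9, 7.9, 8
The 2 values of 7.9 occupy positions 5–6 → each gets rank 6.
D has value 7.9 → rank 6.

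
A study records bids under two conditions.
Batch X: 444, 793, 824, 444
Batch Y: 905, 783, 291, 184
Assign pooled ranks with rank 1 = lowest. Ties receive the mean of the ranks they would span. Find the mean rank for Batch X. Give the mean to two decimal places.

5.00

Sorted (ascending): 184, 291, 444, 444, 783, 793, 824, 905
The 2 values of 444 occupy positions 3–4 → average rank (3+4)/2 = 3.5.
Batch X values → pooled ranks: 444→3.5, 793→6, 824→7, 444→3.5
Mean rank = (3.5 + 6 + 7 + 3.5) / 4 = 5.00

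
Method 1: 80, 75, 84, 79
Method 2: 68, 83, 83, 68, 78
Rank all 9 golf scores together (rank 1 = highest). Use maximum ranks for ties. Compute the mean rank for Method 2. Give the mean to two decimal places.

Sorted (descending): 84, 83, 83, 80, 79, 78, 75, 68, 68
The 2 values of 83 occupy positions 2–3 → each gets rank 3.
The 2 values of 68 occupy positions 8–9 → each gets rank 9.
Method 2 values → pooled ranks: 68→9, 83→3, 83→3, 68→9, 78→6
Mean rank = (9 + 3 + 3 + 9 + 6) / 5 = 6.00

6.00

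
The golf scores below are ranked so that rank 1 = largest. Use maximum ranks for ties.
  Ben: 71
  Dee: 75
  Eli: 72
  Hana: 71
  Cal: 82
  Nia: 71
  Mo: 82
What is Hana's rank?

7

Sorted (descending): 82, 82, 75, 72, 71, 71, 71
The 2 values of 82 occupy positions 1–2 → each gets rank 2.
The 3 values of 71 occupy positions 5–7 → each gets rank 7.
Hana has value 71 → rank 7.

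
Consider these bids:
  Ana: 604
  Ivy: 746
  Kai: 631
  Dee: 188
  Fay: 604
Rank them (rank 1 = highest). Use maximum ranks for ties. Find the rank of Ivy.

Sorted (descending): 746, 631, 604, 604, 188
The 2 values of 604 occupy positions 3–4 → each gets rank 4.
Ivy has value 746 → rank 1.

1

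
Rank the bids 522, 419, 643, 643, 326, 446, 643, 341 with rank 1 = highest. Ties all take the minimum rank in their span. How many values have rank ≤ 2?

3

Sorted (descending): 643, 643, 643, 522, 446, 419, 341, 326
The 3 values of 643 occupy positions 1–3 → each gets rank 1.
Ranks ≤ 2: {1, 1, 1} → 3 values.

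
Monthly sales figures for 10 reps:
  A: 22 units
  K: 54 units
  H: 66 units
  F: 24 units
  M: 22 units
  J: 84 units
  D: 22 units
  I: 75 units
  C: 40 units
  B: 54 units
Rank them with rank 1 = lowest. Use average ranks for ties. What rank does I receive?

9

Sorted (ascending): 22, 22, 22, 24, 40, 54, 54, 66, 75, 84
The 3 values of 22 occupy positions 1–3 → average rank 2.
The 2 values of 54 occupy positions 6–7 → average rank (6+7)/2 = 6.5.
I has value 75 units → rank 9.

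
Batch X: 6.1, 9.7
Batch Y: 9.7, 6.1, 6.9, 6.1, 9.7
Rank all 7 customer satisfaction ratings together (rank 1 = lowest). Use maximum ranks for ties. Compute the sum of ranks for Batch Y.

Sorted (ascending): 6.1, 6.1, 6.1, 6.9, 9.7, 9.7, 9.7
The 3 values of 6.1 occupy positions 1–3 → each gets rank 3.
The 3 values of 9.7 occupy positions 5–7 → each gets rank 7.
Batch Y values → pooled ranks: 9.7→7, 6.1→3, 6.9→4, 6.1→3, 9.7→7
Rank sum = 7 + 3 + 4 + 3 + 7 = 24

24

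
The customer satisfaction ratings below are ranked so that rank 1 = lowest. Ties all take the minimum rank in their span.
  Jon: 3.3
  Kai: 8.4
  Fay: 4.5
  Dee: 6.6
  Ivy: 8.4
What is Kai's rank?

Sorted (ascending): 3.3, 4.5, 6.6, 8.4, 8.4
The 2 values of 8.4 occupy positions 4–5 → each gets rank 4.
Kai has value 8.4 → rank 4.

4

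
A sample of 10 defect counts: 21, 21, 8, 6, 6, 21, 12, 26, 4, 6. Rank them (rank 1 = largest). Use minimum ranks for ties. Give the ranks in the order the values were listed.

Sorted (descending): 26, 21, 21, 21, 12, 8, 6, 6, 6, 4
The 3 values of 21 occupy positions 2–4 → each gets rank 2.
The 3 values of 6 occupy positions 7–9 → each gets rank 7.

2, 2, 6, 7, 7, 2, 5, 1, 10, 7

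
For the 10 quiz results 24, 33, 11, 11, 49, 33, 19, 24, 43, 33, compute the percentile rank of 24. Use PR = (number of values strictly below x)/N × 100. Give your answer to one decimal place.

N = 10.
Strictly below 24: 3. Equal to 24: 2.
PR = 3/10 × 100 = 30.0

30.0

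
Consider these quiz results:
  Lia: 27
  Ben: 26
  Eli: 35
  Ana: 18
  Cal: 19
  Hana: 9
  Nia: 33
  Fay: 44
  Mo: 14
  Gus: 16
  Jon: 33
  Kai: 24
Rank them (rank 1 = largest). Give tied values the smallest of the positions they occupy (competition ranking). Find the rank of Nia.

Sorted (descending): 44, 35, 33, 33, 27, 26, 24, 19, 18, 16, 14, 9
The 2 values of 33 occupy positions 3–4 → each gets rank 3.
Nia has value 33 → rank 3.

3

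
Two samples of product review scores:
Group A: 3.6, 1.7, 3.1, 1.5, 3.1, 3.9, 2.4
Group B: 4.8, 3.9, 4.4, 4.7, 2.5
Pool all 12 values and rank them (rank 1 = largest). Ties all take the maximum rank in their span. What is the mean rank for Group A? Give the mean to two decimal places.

Sorted (descending): 4.8, 4.7, 4.4, 3.9, 3.9, 3.6, 3.1, 3.1, 2.5, 2.4, 1.7, 1.5
The 2 values of 3.9 occupy positions 4–5 → each gets rank 5.
The 2 values of 3.1 occupy positions 7–8 → each gets rank 8.
Group A values → pooled ranks: 3.6→6, 1.7→11, 3.1→8, 1.5→12, 3.1→8, 3.9→5, 2.4→10
Mean rank = (6 + 11 + 8 + 12 + 8 + 5 + 10) / 7 = 8.57

8.57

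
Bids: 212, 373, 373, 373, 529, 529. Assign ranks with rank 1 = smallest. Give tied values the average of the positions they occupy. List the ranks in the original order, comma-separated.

1, 3, 3, 3, 5.5, 5.5

Sorted (ascending): 212, 373, 373, 373, 529, 529
The 3 values of 373 occupy positions 2–4 → average rank 3.
The 2 values of 529 occupy positions 5–6 → average rank (5+6)/2 = 5.5.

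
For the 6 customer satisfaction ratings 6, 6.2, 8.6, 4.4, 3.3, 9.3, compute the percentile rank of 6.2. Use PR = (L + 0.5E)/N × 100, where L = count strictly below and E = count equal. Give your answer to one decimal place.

N = 6.
Strictly below 6.2: 3. Equal to 6.2: 1.
PR = (3 + 0.5·1)/6 × 100 = 58.3

58.3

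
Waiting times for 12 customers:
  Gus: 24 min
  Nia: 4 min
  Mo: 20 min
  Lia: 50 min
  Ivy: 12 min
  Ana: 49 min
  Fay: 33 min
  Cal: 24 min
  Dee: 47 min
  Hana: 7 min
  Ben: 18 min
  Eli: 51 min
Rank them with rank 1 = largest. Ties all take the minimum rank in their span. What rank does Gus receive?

Sorted (descending): 51, 50, 49, 47, 33, 24, 24, 20, 18, 12, 7, 4
The 2 values of 24 occupy positions 6–7 → each gets rank 6.
Gus has value 24 min → rank 6.

6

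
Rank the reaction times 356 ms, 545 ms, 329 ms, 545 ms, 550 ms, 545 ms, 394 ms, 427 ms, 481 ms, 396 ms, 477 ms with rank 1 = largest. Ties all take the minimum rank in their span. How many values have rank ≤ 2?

4

Sorted (descending): 550, 545, 545, 545, 481, 477, 427, 396, 394, 356, 329
The 3 values of 545 occupy positions 2–4 → each gets rank 2.
Ranks ≤ 2: {1, 2, 2, 2} → 4 values.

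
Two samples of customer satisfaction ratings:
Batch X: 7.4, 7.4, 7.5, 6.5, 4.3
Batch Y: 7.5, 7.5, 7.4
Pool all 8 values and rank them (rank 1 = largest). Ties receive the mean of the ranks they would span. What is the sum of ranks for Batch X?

27

Sorted (descending): 7.5, 7.5, 7.5, 7.4, 7.4, 7.4, 6.5, 4.3
The 3 values of 7.5 occupy positions 1–3 → average rank 2.
The 3 values of 7.4 occupy positions 4–6 → average rank 5.
Batch X values → pooled ranks: 7.4→5, 7.4→5, 7.5→2, 6.5→7, 4.3→8
Rank sum = 5 + 5 + 2 + 7 + 8 = 27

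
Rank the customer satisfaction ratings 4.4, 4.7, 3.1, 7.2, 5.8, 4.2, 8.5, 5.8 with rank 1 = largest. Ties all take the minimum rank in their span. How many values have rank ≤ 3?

Sorted (descending): 8.5, 7.2, 5.8, 5.8, 4.7, 4.4, 4.2, 3.1
The 2 values of 5.8 occupy positions 3–4 → each gets rank 3.
Ranks ≤ 3: {1, 2, 3, 3} → 4 values.

4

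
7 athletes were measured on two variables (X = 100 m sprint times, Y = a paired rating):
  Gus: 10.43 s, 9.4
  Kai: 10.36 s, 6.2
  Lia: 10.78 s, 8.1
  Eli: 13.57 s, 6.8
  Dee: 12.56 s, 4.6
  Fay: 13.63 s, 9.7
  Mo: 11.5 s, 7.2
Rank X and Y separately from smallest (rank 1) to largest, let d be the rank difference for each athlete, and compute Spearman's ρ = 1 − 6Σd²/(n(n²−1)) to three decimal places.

0.179

Ranks of variable 1: 2, 1, 3, 6, 5, 7, 4
Ranks of variable 2: 6, 2, 5, 3, 1, 7, 4
d = r₁ − r₂: -4, -1, -2, 3, 4, 0, 0
d²: 16, 1, 4, 9, 16, 0, 0; Σd² = 46
ρ = 1 − 6·46/(7·48) = 1 − 276/336 = 0.179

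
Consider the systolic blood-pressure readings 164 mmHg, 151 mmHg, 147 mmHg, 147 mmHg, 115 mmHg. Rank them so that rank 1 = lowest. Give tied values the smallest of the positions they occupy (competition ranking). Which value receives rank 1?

115

Sorted (ascending): 115, 147, 147, 151, 164
The 2 values of 147 occupy positions 2–3 → each gets rank 2.
Rank 1 → value 115.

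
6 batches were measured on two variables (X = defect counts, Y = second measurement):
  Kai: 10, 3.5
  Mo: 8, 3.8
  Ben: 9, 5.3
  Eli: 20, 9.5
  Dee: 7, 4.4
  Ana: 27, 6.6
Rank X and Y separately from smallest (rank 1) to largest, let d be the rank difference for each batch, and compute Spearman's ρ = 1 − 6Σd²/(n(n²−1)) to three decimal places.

Ranks of variable 1: 4, 2, 3, 5, 1, 6
Ranks of variable 2: 1, 2, 4, 6, 3, 5
d = r₁ − r₂: 3, 0, -1, -1, -2, 1
d²: 9, 0, 1, 1, 4, 1; Σd² = 16
ρ = 1 − 6·16/(6·35) = 1 − 96/210 = 0.543

0.543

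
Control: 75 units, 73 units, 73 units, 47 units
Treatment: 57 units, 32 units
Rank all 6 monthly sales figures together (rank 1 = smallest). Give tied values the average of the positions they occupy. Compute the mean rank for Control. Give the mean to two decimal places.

Sorted (ascending): 32, 47, 57, 73, 73, 75
The 2 values of 73 occupy positions 4–5 → average rank (4+5)/2 = 4.5.
Control values → pooled ranks: 75→6, 73→4.5, 73→4.5, 47→2
Mean rank = (6 + 4.5 + 4.5 + 2) / 4 = 4.25

4.25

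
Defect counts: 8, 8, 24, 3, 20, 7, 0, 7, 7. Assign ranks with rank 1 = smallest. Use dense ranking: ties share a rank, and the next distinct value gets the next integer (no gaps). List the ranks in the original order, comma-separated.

4, 4, 6, 2, 5, 3, 1, 3, 3

Sorted (ascending): 0, 3, 7, 7, 7, 8, 8, 20, 24
The 3 values of 7 share dense rank 3.
The 2 values of 8 share dense rank 4.
Remaining distinct values take the next consecutive integers.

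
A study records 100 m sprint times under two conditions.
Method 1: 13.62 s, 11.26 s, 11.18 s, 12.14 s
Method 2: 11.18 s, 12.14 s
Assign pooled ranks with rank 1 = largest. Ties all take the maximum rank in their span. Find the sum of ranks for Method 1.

14

Sorted (descending): 13.62, 12.14, 12.14, 11.26, 11.18, 11.18
The 2 values of 12.14 occupy positions 2–3 → each gets rank 3.
The 2 values of 11.18 occupy positions 5–6 → each gets rank 6.
Method 1 values → pooled ranks: 13.62→1, 11.26→4, 11.18→6, 12.14→3
Rank sum = 1 + 4 + 6 + 3 = 14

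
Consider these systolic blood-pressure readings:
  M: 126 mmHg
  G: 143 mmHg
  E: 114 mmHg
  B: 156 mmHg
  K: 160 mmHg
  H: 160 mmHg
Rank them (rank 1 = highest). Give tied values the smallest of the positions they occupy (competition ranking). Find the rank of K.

Sorted (descending): 160, 160, 156, 143, 126, 114
The 2 values of 160 occupy positions 1–2 → each gets rank 1.
K has value 160 mmHg → rank 1.

1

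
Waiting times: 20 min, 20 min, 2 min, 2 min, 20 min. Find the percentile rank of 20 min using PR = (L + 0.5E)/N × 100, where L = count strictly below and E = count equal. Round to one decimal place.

70.0

N = 5.
Strictly below 20: 2. Equal to 20: 3.
PR = (2 + 0.5·3)/5 × 100 = 70.0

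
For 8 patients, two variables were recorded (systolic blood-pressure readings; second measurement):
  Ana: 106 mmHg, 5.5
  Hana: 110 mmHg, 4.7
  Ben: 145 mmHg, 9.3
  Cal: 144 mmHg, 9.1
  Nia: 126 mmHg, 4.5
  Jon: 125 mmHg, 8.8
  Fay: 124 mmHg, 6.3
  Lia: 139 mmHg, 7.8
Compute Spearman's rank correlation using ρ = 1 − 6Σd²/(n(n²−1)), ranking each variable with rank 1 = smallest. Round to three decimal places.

0.690

Ranks of variable 1: 1, 2, 8, 7, 5, 4, 3, 6
Ranks of variable 2: 3, 2, 8, 7, 1, 6, 4, 5
d = r₁ − r₂: -2, 0, 0, 0, 4, -2, -1, 1
d²: 4, 0, 0, 0, 16, 4, 1, 1; Σd² = 26
ρ = 1 − 6·26/(8·63) = 1 − 156/504 = 0.690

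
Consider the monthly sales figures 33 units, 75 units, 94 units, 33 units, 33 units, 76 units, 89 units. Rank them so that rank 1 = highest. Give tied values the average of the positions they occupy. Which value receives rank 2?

Sorted (descending): 94, 89, 76, 75, 33, 33, 33
The 3 values of 33 occupy positions 5–7 → average rank 6.
Rank 2 → value 89.

89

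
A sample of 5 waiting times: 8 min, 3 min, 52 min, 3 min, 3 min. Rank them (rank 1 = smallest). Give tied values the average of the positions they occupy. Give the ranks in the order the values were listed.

Sorted (ascending): 3, 3, 3, 8, 52
The 3 values of 3 occupy positions 1–3 → average rank 2.

4, 2, 5, 2, 2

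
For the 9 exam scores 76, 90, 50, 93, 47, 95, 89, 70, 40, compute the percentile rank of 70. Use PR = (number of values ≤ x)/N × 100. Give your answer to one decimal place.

44.4

N = 9.
Strictly below 70: 3. Equal to 70: 1.
PR = 4/9 × 100 = 44.4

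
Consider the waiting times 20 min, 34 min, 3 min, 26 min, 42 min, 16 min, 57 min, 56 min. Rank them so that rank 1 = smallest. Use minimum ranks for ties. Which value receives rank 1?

3

Sorted (ascending): 3, 16, 20, 26, 34, 42, 56, 57
No ties — each value takes its position as its rank.
Rank 1 → value 3.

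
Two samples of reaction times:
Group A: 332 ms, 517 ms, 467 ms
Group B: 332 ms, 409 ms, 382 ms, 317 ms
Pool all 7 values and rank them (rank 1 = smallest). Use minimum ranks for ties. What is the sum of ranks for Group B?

12

Sorted (ascending): 317, 332, 332, 382, 409, 467, 517
The 2 values of 332 occupy positions 2–3 → each gets rank 2.
Group B values → pooled ranks: 332→2, 409→5, 382→4, 317→1
Rank sum = 2 + 5 + 4 + 1 = 12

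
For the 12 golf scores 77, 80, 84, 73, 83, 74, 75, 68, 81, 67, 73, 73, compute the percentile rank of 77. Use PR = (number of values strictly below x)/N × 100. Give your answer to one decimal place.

58.3

N = 12.
Strictly below 77: 7. Equal to 77: 1.
PR = 7/12 × 100 = 58.3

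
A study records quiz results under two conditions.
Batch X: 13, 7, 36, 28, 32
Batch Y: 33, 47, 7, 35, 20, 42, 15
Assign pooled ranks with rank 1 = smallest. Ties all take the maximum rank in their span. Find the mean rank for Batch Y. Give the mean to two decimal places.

7.29

Sorted (ascending): 7, 7, 13, 15, 20, 28, 32, 33, 35, 36, 42, 47
The 2 values of 7 occupy positions 1–2 → each gets rank 2.
Batch Y values → pooled ranks: 33→8, 47→12, 7→2, 35→9, 20→5, 42→11, 15→4
Mean rank = (8 + 12 + 2 + 9 + 5 + 11 + 4) / 7 = 7.29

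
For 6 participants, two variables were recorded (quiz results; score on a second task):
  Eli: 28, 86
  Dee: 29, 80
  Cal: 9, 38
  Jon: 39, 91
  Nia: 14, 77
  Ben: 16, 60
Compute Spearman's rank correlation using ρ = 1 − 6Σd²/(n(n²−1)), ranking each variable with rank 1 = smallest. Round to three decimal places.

0.886

Ranks of variable 1: 4, 5, 1, 6, 2, 3
Ranks of variable 2: 5, 4, 1, 6, 3, 2
d = r₁ − r₂: -1, 1, 0, 0, -1, 1
d²: 1, 1, 0, 0, 1, 1; Σd² = 4
ρ = 1 − 6·4/(6·35) = 1 − 24/210 = 0.886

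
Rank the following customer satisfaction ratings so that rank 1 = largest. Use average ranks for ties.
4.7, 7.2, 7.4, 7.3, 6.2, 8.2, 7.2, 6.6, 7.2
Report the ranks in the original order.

9, 5, 2, 3, 8, 1, 5, 7, 5

Sorted (descending): 8.2, 7.4, 7.3, 7.2, 7.2, 7.2, 6.6, 6.2, 4.7
The 3 values of 7.2 occupy positions 4–6 → average rank 5.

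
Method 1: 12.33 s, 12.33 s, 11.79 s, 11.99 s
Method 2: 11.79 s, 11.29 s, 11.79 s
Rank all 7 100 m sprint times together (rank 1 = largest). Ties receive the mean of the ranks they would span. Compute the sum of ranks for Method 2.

Sorted (descending): 12.33, 12.33, 11.99, 11.79, 11.79, 11.79, 11.29
The 2 values of 12.33 occupy positions 1–2 → average rank (1+2)/2 = 1.5.
The 3 values of 11.79 occupy positions 4–6 → average rank 5.
Method 2 values → pooled ranks: 11.79→5, 11.29→7, 11.79→5
Rank sum = 5 + 7 + 5 = 17

17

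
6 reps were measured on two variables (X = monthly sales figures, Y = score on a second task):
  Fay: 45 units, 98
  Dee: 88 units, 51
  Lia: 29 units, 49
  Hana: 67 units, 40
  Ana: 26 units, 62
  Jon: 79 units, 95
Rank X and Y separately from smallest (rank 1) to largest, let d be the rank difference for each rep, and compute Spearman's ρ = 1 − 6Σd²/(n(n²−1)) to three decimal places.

Ranks of variable 1: 3, 6, 2, 4, 1, 5
Ranks of variable 2: 6, 3, 2, 1, 4, 5
d = r₁ − r₂: -3, 3, 0, 3, -3, 0
d²: 9, 9, 0, 9, 9, 0; Σd² = 36
ρ = 1 − 6·36/(6·35) = 1 − 216/210 = -0.029

-0.029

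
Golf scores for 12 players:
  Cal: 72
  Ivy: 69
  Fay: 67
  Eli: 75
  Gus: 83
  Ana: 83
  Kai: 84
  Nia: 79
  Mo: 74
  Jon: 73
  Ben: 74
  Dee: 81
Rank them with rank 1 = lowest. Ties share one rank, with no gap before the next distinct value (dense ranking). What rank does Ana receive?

9

Sorted (ascending): 67, 69, 72, 73, 74, 74, 75, 79, 81, 83, 83, 84
The 2 values of 74 share dense rank 5.
The 2 values of 83 share dense rank 9.
Remaining distinct values take the next consecutive integers.
Ana has value 83 → rank 9.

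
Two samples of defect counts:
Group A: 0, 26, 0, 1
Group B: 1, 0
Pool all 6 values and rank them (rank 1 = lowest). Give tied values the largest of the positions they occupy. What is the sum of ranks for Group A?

Sorted (ascending): 0, 0, 0, 1, 1, 26
The 3 values of 0 occupy positions 1–3 → each gets rank 3.
The 2 values of 1 occupy positions 4–5 → each gets rank 5.
Group A values → pooled ranks: 0→3, 26→6, 0→3, 1→5
Rank sum = 3 + 6 + 3 + 5 = 17

17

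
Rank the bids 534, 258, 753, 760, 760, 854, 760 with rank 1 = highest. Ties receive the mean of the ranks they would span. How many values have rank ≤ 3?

Sorted (descending): 854, 760, 760, 760, 753, 534, 258
The 3 values of 760 occupy positions 2–4 → average rank 3.
Ranks ≤ 3: {1, 3, 3, 3} → 4 values.

4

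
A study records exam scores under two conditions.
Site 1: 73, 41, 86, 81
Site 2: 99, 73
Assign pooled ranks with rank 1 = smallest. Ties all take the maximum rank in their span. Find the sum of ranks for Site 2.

9

Sorted (ascending): 41, 73, 73, 81, 86, 99
The 2 values of 73 occupy positions 2–3 → each gets rank 3.
Site 2 values → pooled ranks: 99→6, 73→3
Rank sum = 6 + 3 = 9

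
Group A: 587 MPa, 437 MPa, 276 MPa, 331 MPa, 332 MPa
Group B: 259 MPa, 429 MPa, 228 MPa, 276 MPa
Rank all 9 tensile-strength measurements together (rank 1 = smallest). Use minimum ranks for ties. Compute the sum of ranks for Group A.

31

Sorted (ascending): 228, 259, 276, 276, 331, 332, 429, 437, 587
The 2 values of 276 occupy positions 3–4 → each gets rank 3.
Group A values → pooled ranks: 587→9, 437→8, 276→3, 331→5, 332→6
Rank sum = 9 + 8 + 3 + 5 + 6 = 31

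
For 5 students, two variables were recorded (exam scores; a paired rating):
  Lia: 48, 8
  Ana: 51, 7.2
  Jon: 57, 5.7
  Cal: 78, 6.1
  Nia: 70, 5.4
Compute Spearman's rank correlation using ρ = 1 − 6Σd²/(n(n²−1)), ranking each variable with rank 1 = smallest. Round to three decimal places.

-0.700

Ranks of variable 1: 1, 2, 3, 5, 4
Ranks of variable 2: 5, 4, 2, 3, 1
d = r₁ − r₂: -4, -2, 1, 2, 3
d²: 16, 4, 1, 4, 9; Σd² = 34
ρ = 1 − 6·34/(5·24) = 1 − 204/120 = -0.700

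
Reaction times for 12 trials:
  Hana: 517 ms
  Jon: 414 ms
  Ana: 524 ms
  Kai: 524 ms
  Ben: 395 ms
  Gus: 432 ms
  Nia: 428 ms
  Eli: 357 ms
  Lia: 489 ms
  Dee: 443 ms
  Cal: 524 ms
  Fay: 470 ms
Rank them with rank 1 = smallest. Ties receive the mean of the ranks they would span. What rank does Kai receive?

Sorted (ascending): 357, 395, 414, 428, 432, 443, 470, 489, 517, 524, 524, 524
The 3 values of 524 occupy positions 10–12 → average rank 11.
Kai has value 524 ms → rank 11.

11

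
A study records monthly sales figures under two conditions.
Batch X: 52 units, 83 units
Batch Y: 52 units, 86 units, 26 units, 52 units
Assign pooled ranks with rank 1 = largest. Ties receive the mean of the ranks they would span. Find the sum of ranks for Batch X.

Sorted (descending): 86, 83, 52, 52, 52, 26
The 3 values of 52 occupy positions 3–5 → average rank 4.
Batch X values → pooled ranks: 52→4, 83→2
Rank sum = 4 + 2 = 6

6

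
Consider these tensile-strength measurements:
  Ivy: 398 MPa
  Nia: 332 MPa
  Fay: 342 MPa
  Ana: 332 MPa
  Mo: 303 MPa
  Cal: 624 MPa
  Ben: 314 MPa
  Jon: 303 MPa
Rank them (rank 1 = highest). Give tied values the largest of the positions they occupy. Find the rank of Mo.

8

Sorted (descending): 624, 398, 342, 332, 332, 314, 303, 303
The 2 values of 332 occupy positions 4–5 → each gets rank 5.
The 2 values of 303 occupy positions 7–8 → each gets rank 8.
Mo has value 303 MPa → rank 8.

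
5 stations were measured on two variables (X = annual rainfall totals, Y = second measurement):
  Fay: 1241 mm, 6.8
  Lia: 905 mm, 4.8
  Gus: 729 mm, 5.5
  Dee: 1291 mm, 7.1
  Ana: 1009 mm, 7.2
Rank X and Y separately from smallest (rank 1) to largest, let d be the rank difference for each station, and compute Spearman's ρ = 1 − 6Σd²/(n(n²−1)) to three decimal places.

Ranks of variable 1: 4, 2, 1, 5, 3
Ranks of variable 2: 3, 1, 2, 4, 5
d = r₁ − r₂: 1, 1, -1, 1, -2
d²: 1, 1, 1, 1, 4; Σd² = 8
ρ = 1 − 6·8/(5·24) = 1 − 48/120 = 0.600

0.600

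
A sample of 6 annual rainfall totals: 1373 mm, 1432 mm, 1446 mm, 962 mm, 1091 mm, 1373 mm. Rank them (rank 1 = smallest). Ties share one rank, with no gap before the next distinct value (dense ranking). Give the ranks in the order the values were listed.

Sorted (ascending): 962, 1091, 1373, 1373, 1432, 1446
The 2 values of 1373 share dense rank 3.
Remaining distinct values take the next consecutive integers.

3, 4, 5, 1, 2, 3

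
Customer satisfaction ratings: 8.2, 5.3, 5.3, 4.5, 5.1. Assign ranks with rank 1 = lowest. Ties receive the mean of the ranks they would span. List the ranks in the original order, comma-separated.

Sorted (ascending): 4.5, 5.1, 5.3, 5.3, 8.2
The 2 values of 5.3 occupy positions 3–4 → average rank (3+4)/2 = 3.5.

5, 3.5, 3.5, 1, 2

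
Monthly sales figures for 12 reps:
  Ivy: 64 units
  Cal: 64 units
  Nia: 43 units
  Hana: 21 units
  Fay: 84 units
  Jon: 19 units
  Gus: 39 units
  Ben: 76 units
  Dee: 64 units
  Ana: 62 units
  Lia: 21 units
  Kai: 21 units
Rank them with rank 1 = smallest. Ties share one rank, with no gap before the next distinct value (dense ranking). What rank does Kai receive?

Sorted (ascending): 19, 21, 21, 21, 39, 43, 62, 64, 64, 64, 76, 84
The 3 values of 21 share dense rank 2.
The 3 values of 64 share dense rank 6.
Remaining distinct values take the next consecutive integers.
Kai has value 21 units → rank 2.

2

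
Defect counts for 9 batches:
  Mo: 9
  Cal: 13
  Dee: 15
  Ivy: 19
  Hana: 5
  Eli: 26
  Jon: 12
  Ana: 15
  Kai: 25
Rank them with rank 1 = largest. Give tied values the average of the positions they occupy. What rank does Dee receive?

4.5

Sorted (descending): 26, 25, 19, 15, 15, 13, 12, 9, 5
The 2 values of 15 occupy positions 4–5 → average rank (4+5)/2 = 4.5.
Dee has value 15 → rank 4.5.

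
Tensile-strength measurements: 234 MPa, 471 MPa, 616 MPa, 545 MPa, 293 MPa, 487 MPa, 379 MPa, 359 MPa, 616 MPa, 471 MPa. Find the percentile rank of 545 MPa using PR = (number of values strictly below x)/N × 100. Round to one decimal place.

70.0

N = 10.
Strictly below 545: 7. Equal to 545: 1.
PR = 7/10 × 100 = 70.0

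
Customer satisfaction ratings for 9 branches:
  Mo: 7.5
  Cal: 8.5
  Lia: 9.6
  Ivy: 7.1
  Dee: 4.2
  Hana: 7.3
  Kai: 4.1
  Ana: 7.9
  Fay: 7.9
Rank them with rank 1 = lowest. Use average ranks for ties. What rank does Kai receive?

Sorted (ascending): 4.1, 4.2, 7.1, 7.3, 7.5, 7.9, 7.9, 8.5, 9.6
The 2 values of 7.9 occupy positions 6–7 → average rank (6+7)/2 = 6.5.
Kai has value 4.1 → rank 1.

1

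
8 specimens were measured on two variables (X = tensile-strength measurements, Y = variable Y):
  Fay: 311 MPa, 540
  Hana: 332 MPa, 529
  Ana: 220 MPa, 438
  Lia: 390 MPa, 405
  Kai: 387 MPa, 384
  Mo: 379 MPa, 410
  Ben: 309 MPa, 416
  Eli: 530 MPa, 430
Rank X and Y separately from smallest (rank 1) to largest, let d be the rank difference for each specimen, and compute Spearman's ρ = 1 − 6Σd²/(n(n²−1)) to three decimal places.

-0.500

Ranks of variable 1: 3, 4, 1, 7, 6, 5, 2, 8
Ranks of variable 2: 8, 7, 6, 2, 1, 3, 4, 5
d = r₁ − r₂: -5, -3, -5, 5, 5, 2, -2, 3
d²: 25, 9, 25, 25, 25, 4, 4, 9; Σd² = 126
ρ = 1 − 6·126/(8·63) = 1 − 756/504 = -0.500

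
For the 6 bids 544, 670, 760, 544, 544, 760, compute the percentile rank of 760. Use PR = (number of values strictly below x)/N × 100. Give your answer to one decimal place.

N = 6.
Strictly below 760: 4. Equal to 760: 2.
PR = 4/6 × 100 = 66.7

66.7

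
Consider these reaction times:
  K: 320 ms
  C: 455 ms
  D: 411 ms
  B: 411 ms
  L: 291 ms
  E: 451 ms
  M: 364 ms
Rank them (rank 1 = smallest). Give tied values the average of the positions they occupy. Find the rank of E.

6

Sorted (ascending): 291, 320, 364, 411, 411, 451, 455
The 2 values of 411 occupy positions 4–5 → average rank (4+5)/2 = 4.5.
E has value 451 ms → rank 6.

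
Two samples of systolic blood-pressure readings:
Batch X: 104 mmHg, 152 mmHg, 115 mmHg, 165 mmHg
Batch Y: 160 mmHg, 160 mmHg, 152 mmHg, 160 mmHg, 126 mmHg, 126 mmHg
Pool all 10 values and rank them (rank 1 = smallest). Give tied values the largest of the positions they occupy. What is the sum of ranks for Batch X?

Sorted (ascending): 104, 115, 126, 126, 152, 152, 160, 160, 160, 165
The 2 values of 126 occupy positions 3–4 → each gets rank 4.
The 2 values of 152 occupy positions 5–6 → each gets rank 6.
The 3 values of 160 occupy positions 7–9 → each gets rank 9.
Batch X values → pooled ranks: 104→1, 152→6, 115→2, 165→10
Rank sum = 1 + 6 + 2 + 10 = 19

19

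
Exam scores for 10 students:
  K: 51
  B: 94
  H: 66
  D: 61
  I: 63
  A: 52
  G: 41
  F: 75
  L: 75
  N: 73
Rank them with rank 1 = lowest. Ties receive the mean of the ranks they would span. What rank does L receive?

8.5

Sorted (ascending): 41, 51, 52, 61, 63, 66, 73, 75, 75, 94
The 2 values of 75 occupy positions 8–9 → average rank (8+9)/2 = 8.5.
L has value 75 → rank 8.5.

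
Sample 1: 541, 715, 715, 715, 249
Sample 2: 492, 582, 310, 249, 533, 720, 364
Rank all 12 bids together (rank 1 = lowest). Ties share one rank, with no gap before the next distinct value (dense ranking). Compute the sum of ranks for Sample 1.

31

Sorted (ascending): 249, 249, 310, 364, 492, 533, 541, 582, 715, 715, 715, 720
The 2 values of 249 share dense rank 1.
The 3 values of 715 share dense rank 8.
Remaining distinct values take the next consecutive integers.
Sample 1 values → pooled ranks: 541→6, 715→8, 715→8, 715→8, 249→1
Rank sum = 6 + 8 + 8 + 8 + 1 = 31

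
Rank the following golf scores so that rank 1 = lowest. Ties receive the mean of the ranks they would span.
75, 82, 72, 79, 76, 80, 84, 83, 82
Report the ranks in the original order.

2, 6.5, 1, 4, 3, 5, 9, 8, 6.5

Sorted (ascending): 72, 75, 76, 79, 80, 82, 82, 83, 84
The 2 values of 82 occupy positions 6–7 → average rank (6+7)/2 = 6.5.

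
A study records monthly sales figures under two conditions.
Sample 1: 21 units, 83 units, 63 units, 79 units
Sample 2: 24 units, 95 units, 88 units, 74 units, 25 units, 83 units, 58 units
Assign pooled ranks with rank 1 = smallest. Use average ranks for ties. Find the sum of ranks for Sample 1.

Sorted (ascending): 21, 24, 25, 58, 63, 74, 79, 83, 83, 88, 95
The 2 values of 83 occupy positions 8–9 → average rank (8+9)/2 = 8.5.
Sample 1 values → pooled ranks: 21→1, 83→8.5, 63→5, 79→7
Rank sum = 1 + 8.5 + 5 + 7 = 21.5

21.5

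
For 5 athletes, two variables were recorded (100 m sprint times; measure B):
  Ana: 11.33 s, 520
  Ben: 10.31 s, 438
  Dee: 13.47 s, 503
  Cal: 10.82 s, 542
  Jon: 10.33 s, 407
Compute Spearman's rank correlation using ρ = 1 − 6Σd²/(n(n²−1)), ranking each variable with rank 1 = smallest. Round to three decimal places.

0.500

Ranks of variable 1: 4, 1, 5, 3, 2
Ranks of variable 2: 4, 2, 3, 5, 1
d = r₁ − r₂: 0, -1, 2, -2, 1
d²: 0, 1, 4, 4, 1; Σd² = 10
ρ = 1 − 6·10/(5·24) = 1 − 60/120 = 0.500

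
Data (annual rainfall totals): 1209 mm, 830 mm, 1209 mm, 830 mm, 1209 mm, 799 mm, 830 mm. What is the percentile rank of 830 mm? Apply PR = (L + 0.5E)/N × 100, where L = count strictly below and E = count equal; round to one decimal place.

N = 7.
Strictly below 830: 1. Equal to 830: 3.
PR = (1 + 0.5·3)/7 × 100 = 35.7

35.7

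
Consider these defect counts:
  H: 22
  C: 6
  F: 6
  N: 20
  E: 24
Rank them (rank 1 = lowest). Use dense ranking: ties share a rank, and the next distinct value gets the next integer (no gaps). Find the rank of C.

1

Sorted (ascending): 6, 6, 20, 22, 24
The 2 values of 6 share dense rank 1.
Remaining distinct values take the next consecutive integers.
C has value 6 → rank 1.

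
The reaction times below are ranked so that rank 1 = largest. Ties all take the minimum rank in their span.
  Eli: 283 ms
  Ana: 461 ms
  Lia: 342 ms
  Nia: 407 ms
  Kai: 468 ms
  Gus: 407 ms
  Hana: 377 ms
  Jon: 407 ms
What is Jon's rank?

Sorted (descending): 468, 461, 407, 407, 407, 377, 342, 283
The 3 values of 407 occupy positions 3–5 → each gets rank 3.
Jon has value 407 ms → rank 3.

3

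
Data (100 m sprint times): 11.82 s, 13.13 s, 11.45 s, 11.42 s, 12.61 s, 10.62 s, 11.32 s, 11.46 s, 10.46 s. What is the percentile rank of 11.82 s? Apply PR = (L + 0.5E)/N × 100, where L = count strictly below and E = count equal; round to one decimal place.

72.2

N = 9.
Strictly below 11.82: 6. Equal to 11.82: 1.
PR = (6 + 0.5·1)/9 × 100 = 72.2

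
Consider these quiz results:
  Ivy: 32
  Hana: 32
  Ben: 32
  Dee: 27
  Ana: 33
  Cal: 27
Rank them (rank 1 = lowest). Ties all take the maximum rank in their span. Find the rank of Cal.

Sorted (ascending): 27, 27, 32, 32, 32, 33
The 2 values of 27 occupy positions 1–2 → each gets rank 2.
The 3 values of 32 occupy positions 3–5 → each gets rank 5.
Cal has value 27 → rank 2.

2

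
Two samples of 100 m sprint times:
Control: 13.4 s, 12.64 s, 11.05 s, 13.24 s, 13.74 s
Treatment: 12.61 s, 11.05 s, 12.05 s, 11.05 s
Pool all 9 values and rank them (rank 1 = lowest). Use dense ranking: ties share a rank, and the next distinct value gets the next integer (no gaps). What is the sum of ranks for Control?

23

Sorted (ascending): 11.05, 11.05, 11.05, 12.05, 12.61, 12.64, 13.24, 13.4, 13.74
The 3 values of 11.05 share dense rank 1.
Remaining distinct values take the next consecutive integers.
Control values → pooled ranks: 13.4→6, 12.64→4, 11.05→1, 13.24→5, 13.74→7
Rank sum = 6 + 4 + 1 + 5 + 7 = 23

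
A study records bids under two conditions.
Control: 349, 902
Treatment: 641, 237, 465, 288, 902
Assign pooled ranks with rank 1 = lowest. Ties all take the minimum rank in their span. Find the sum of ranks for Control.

Sorted (ascending): 237, 288, 349, 465, 641, 902, 902
The 2 values of 902 occupy positions 6–7 → each gets rank 6.
Control values → pooled ranks: 349→3, 902→6
Rank sum = 3 + 6 = 9

9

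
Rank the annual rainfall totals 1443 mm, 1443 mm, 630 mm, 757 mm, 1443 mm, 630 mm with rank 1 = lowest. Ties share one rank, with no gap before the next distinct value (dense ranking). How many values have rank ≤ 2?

3

Sorted (ascending): 630, 630, 757, 1443, 1443, 1443
The 2 values of 630 share dense rank 1.
The 3 values of 1443 share dense rank 3.
Remaining distinct values take the next consecutive integers.
Ranks ≤ 2: {1, 1, 2} → 3 values.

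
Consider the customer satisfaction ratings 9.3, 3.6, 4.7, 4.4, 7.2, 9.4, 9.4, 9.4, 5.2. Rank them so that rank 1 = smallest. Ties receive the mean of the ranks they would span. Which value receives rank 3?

4.7

Sorted (ascending): 3.6, 4.4, 4.7, 5.2, 7.2, 9.3, 9.4, 9.4, 9.4
The 3 values of 9.4 occupy positions 7–9 → average rank 8.
Rank 3 → value 4.7.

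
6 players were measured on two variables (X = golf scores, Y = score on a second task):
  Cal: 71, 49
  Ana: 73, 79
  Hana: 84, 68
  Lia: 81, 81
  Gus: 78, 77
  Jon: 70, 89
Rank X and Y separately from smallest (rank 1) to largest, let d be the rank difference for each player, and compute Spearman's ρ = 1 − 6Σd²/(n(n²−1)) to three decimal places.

-0.257

Ranks of variable 1: 2, 3, 6, 5, 4, 1
Ranks of variable 2: 1, 4, 2, 5, 3, 6
d = r₁ − r₂: 1, -1, 4, 0, 1, -5
d²: 1, 1, 16, 0, 1, 25; Σd² = 44
ρ = 1 − 6·44/(6·35) = 1 − 264/210 = -0.257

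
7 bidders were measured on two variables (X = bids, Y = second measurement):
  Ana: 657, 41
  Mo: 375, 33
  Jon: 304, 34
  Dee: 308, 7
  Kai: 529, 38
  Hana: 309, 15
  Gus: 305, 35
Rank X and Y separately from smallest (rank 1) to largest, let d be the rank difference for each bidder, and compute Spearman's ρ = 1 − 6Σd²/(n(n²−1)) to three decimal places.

Ranks of variable 1: 7, 5, 1, 3, 6, 4, 2
Ranks of variable 2: 7, 3, 4, 1, 6, 2, 5
d = r₁ − r₂: 0, 2, -3, 2, 0, 2, -3
d²: 0, 4, 9, 4, 0, 4, 9; Σd² = 30
ρ = 1 − 6·30/(7·48) = 1 − 180/336 = 0.464

0.464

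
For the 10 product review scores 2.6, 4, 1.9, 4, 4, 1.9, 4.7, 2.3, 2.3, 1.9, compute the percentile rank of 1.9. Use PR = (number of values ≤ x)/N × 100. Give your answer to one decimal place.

N = 10.
Strictly below 1.9: 0. Equal to 1.9: 3.
PR = 3/10 × 100 = 30.0

30.0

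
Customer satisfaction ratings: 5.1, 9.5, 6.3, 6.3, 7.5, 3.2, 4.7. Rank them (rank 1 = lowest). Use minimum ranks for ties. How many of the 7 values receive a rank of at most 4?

Sorted (ascending): 3.2, 4.7, 5.1, 6.3, 6.3, 7.5, 9.5
The 2 values of 6.3 occupy positions 4–5 → each gets rank 4.
Ranks ≤ 4: {1, 2, 3, 4, 4} → 5 values.

5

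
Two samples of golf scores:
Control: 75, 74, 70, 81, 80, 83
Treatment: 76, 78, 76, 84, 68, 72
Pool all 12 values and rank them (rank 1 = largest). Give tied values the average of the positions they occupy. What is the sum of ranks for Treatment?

Sorted (descending): 84, 83, 81, 80, 78, 76, 76, 75, 74, 72, 70, 68
The 2 values of 76 occupy positions 6–7 → average rank (6+7)/2 = 6.5.
Treatment values → pooled ranks: 76→6.5, 78→5, 76→6.5, 84→1, 68→12, 72→10
Rank sum = 6.5 + 5 + 6.5 + 1 + 12 + 10 = 41

41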